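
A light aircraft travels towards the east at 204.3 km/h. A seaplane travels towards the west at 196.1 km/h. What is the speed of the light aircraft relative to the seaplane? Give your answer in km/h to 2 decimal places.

Taking east as x and north as y: light aircraft velocity = (204.300, 0.000) km/h; seaplane velocity = (-196.100, 0.000) km/h.
Velocity of light aircraft relative to seaplane = (204.300, 0.000) − (-196.100, 0.000) = (400.400, 0.000) km/h.
Magnitude = |(400.400, 0.000)| = 400.400 km/h.

400.40 km/h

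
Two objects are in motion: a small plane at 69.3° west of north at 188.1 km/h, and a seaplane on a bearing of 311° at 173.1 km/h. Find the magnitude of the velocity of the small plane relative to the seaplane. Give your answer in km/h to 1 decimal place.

Taking east as x and north as y: small plane velocity = (-175.957, 66.489) km/h; seaplane velocity = (-130.640, 113.564) km/h.
Velocity of small plane relative to seaplane = (-175.957, 66.489) − (-130.640, 113.564) = (-45.317, -47.075) km/h.
Magnitude = |(-45.317, -47.075)| = 65.343 km/h.

65.3 km/h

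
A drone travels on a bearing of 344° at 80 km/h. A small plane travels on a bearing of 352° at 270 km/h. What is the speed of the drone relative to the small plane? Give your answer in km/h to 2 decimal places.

191.10 km/h

Taking east as x and north as y: drone velocity = (-22.051, 76.901) km/h; small plane velocity = (-37.577, 267.372) km/h.
Velocity of drone relative to small plane = (-22.051, 76.901) − (-37.577, 267.372) = (15.526, -190.471) km/h.
Magnitude = |(15.526, -190.471)| = 191.103 km/h.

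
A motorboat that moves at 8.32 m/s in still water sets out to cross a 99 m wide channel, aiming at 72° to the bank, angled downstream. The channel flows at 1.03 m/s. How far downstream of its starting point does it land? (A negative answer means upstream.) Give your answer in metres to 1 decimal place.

Perpendicular speed = 7.913 m/s; crossing time = 99 / 7.913 = 12.511 s.
Net downstream speed = 3.601 m/s.
Drift = 3.601 × 12.511 = 45.054 m (downstream).

45.1 m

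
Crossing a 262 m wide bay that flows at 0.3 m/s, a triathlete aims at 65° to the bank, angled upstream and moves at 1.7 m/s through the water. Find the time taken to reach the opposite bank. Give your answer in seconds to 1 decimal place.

170.1 s

The component of the triathlete's velocity perpendicular to the bank is 1.7 × sin 65° = 1.541 m/s.
Only the cross-stream component determines the crossing time; the current contributes nothing perpendicular to the bank.
Time = 262 / 1.541 = 170.050 s.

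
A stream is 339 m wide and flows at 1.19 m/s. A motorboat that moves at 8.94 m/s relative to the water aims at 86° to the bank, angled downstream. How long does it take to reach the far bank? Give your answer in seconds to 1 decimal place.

The component of the motorboat's velocity perpendicular to the bank is 8.94 × sin 86° = 8.918 m/s.
The flow acts along the bank and has no component across it.
Time = 339 / 8.918 = 38.012 s.

38.0 s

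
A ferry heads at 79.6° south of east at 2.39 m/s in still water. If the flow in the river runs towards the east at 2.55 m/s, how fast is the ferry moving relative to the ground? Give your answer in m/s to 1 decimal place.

3.8 m/s

Taking east as x and north as y: velocity relative to the water = (0.431, -2.351) m/s; the water relative to ground = (2.550, 0.000) m/s.
Velocity relative to ground = (0.431, -2.351) + (2.550, 0.000) = (2.981, -2.351) m/s.
Speed = |(2.981, -2.351)| = 3.797 m/s.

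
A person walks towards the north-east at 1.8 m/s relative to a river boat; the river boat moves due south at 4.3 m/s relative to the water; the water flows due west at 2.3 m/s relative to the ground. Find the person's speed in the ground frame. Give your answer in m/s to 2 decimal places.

In east/north components (m/s): person relative to river boat = (1.273, 1.273); river boat relative to water = (0.000, -4.300); water relative to ground = (-2.300, 0.000).
Sum = (-1.027, -3.027) m/s.
Speed = |(-1.027, -3.027)| = 3.197 m/s.

3.20 m/s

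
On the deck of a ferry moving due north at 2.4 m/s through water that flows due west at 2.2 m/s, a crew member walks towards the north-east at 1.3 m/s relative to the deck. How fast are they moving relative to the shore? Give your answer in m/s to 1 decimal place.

3.6 m/s

In east/north components (m/s): crew member relative to ferry = (0.919, 0.919); ferry relative to water = (0.000, 2.400); water relative to ground = (-2.200, 0.000).
Sum = (-1.281, 3.319) m/s.
Speed = |(-1.281, 3.319)| = 3.558 m/s.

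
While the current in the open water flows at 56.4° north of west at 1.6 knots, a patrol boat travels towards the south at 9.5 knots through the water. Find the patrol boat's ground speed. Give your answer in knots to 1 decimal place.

Taking east as x and north as y: velocity relative to the water = (0.000, -9.500) knots; the water relative to ground = (-0.885, 1.333) knots.
Velocity relative to ground = (0.000, -9.500) + (-0.885, 1.333) = (-0.885, -8.167) knots.
Speed = |(-0.885, -8.167)| = 8.215 knots.

8.2 knots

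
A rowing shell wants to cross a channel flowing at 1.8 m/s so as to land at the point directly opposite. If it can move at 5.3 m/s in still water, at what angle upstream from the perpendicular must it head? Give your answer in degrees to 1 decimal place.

To cancel the current, the upstream component of the rowing shell's velocity must equal the flow: 5.3 sin θ = 1.8.
sin θ = 1.8 / 5.3 = 0.3396.
θ = arcsin(0.3396) = 19.854°.

19.9°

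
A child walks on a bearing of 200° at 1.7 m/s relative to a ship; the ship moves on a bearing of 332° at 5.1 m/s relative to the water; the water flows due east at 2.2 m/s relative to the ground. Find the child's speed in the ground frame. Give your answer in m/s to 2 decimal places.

In east/north components (m/s): child relative to ship = (-0.581, -1.597); ship relative to water = (-2.394, 4.503); water relative to ground = (2.200, 0.000).
Sum = (-0.776, 2.906) m/s.
Speed = |(-0.776, 2.906)| = 3.007 m/s.

3.01 m/s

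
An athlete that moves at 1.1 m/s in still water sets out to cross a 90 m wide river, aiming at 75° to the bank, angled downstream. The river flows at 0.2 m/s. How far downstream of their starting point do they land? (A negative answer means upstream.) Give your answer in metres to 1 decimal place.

Perpendicular speed = 1.063 m/s; crossing time = 90 / 1.063 = 84.704 s.
Net downstream speed = 0.485 m/s.
Drift = 0.485 × 84.704 = 41.056 m (downstream).

41.1 m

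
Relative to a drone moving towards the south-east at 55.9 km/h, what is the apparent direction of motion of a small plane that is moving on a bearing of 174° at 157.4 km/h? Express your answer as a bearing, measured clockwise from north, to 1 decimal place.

Taking east as x and north as y: small plane velocity = (16.453, -156.538) km/h; drone velocity = (39.527, -39.527) km/h.
Velocity of small plane relative to drone = (16.453, -156.538) − (39.527, -39.527) = (-23.074, -117.010) km/h.
Bearing = atan2(-23.07, -117.01) = 191.16° clockwise from north.

191.2°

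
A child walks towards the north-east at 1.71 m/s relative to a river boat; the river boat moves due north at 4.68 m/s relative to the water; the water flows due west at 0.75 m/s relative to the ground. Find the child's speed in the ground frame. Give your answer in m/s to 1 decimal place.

In east/north components (m/s): child relative to river boat = (1.209, 1.209); river boat relative to water = (0.000, 4.680); water relative to ground = (-0.750, 0.000).
Sum = (0.459, 5.889) m/s.
Speed = |(0.459, 5.889)| = 5.907 m/s.

5.9 m/s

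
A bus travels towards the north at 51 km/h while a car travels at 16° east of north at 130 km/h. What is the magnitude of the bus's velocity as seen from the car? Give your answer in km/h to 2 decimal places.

Taking east as x and north as y: bus velocity = (0.000, 51.000) km/h; car velocity = (35.833, 124.964) km/h.
Velocity of bus relative to car = (0.000, 51.000) − (35.833, 124.964) = (-35.833, -73.964) km/h.
Magnitude = |(-35.833, -73.964)| = 82.187 km/h.

82.19 km/h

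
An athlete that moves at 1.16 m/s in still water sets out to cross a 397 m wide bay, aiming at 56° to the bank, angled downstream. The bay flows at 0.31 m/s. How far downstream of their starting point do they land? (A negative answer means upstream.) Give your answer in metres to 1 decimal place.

395.8 m

Perpendicular speed = 0.962 m/s; crossing time = 397 / 0.962 = 412.818 s.
Net downstream speed = 0.959 m/s.
Drift = 0.959 × 412.818 = 395.753 m (downstream).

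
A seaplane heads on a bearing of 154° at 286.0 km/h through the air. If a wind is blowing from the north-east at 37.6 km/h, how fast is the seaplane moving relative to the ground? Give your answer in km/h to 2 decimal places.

Taking east as x and north as y: velocity relative to the air = (125.374, -257.055) km/h; the air relative to ground = (-26.587, -26.587) km/h.
Velocity relative to ground = (125.374, -257.055) + (-26.587, -26.587) = (98.787, -283.642) km/h.
Speed = |(98.787, -283.642)| = 300.353 km/h.

300.35 km/h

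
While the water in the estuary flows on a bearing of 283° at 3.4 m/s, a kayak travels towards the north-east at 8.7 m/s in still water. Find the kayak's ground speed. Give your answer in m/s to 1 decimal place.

7.5 m/s

Taking east as x and north as y: velocity relative to the water = (6.152, 6.152) m/s; the water relative to ground = (-3.313, 0.765) m/s.
Velocity relative to ground = (6.152, 6.152) + (-3.313, 0.765) = (2.839, 6.917) m/s.
Speed = |(2.839, 6.917)| = 7.477 m/s.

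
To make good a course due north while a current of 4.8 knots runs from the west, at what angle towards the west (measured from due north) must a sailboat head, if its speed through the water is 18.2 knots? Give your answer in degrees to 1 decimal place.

15.3°

The current pushes perpendicular to the desired track; the heading must have a component into the current equal to 4.8 knots: 18.2 sin θ = 4.8.
sin θ = 0.2637, so θ = 15.292°.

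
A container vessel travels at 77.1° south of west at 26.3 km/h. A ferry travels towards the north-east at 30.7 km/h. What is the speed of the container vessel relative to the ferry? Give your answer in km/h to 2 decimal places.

Taking east as x and north as y: container vessel velocity = (-5.871, -25.636) km/h; ferry velocity = (21.708, 21.708) km/h.
Velocity of container vessel relative to ferry = (-5.871, -25.636) − (21.708, 21.708) = (-27.580, -47.344) km/h.
Magnitude = |(-27.580, -47.344)| = 54.792 km/h.

54.79 km/h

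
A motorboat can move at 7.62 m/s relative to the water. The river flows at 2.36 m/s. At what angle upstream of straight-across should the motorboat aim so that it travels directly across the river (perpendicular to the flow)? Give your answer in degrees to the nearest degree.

18°

To cancel the current, the upstream component of the motorboat's velocity must equal the flow: 7.62 sin θ = 2.36.
sin θ = 2.36 / 7.62 = 0.3097.
θ = arcsin(0.3097) = 18.042°.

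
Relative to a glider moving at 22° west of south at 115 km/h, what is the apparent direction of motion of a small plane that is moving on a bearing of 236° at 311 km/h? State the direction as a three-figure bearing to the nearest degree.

253°

Taking east as x and north as y: small plane velocity = (-257.831, -173.909) km/h; glider velocity = (-43.080, -106.626) km/h.
Velocity of small plane relative to glider = (-257.831, -173.909) − (-43.080, -106.626) = (-214.751, -67.283) km/h.
Bearing = atan2(-214.75, -67.28) = 252.60° clockwise from north.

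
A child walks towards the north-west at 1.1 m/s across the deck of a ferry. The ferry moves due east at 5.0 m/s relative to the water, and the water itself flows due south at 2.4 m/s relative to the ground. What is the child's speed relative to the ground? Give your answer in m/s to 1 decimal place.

In east/north components (m/s): child relative to ferry = (-0.778, 0.778); ferry relative to water = (5.000, 0.000); water relative to ground = (0.000, -2.400).
Sum = (4.222, -1.622) m/s.
Speed = |(4.222, -1.622)| = 4.523 m/s.

4.5 m/s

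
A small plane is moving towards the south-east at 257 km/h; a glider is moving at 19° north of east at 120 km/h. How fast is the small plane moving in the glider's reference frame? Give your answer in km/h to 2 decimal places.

231.11 km/h

Taking east as x and north as y: small plane velocity = (181.726, -181.726) km/h; glider velocity = (113.462, 39.068) km/h.
Velocity of small plane relative to glider = (181.726, -181.726) − (113.462, 39.068) = (68.264, -220.795) km/h.
Magnitude = |(68.264, -220.795)| = 231.107 km/h.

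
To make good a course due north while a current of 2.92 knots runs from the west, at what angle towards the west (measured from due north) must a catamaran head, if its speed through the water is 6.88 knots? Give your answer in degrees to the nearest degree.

The current pushes perpendicular to the desired track; the heading must have a component into the current equal to 2.92 knots: 6.88 sin θ = 2.92.
sin θ = 0.4244, so θ = 25.114°.

25°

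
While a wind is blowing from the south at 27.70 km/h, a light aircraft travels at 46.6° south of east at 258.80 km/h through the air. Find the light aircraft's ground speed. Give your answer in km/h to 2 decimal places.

Taking east as x and north as y: velocity relative to the air = (177.818, -188.038) km/h; the air relative to ground = (0.000, 27.700) km/h.
Velocity relative to ground = (177.818, -188.038) + (0.000, 27.700) = (177.818, -160.338) km/h.
Speed = |(177.818, -160.338)| = 239.432 km/h.

239.43 km/h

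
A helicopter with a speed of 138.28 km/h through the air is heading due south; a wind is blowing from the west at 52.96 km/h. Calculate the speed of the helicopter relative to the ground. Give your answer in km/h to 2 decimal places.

148.07 km/h

Taking east as x and north as y: velocity relative to the air = (0.000, -138.280) km/h; the air relative to ground = (52.960, 0.000) km/h.
Velocity relative to ground = (0.000, -138.280) + (52.960, 0.000) = (52.960, -138.280) km/h.
Speed = |(52.960, -138.280)| = 148.075 km/h.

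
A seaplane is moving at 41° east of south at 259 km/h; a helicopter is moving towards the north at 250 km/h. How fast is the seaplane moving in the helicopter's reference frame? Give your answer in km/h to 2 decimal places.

476.78 km/h

Taking east as x and north as y: seaplane velocity = (169.919, -195.470) km/h; helicopter velocity = (0.000, 250.000) km/h.
Velocity of seaplane relative to helicopter = (169.919, -195.470) − (0.000, 250.000) = (169.919, -445.470) km/h.
Magnitude = |(169.919, -445.470)| = 476.777 km/h.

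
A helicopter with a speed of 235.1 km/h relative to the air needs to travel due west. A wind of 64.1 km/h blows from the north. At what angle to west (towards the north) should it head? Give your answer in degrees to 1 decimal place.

15.8°

The wind pushes perpendicular to the desired track; the heading must have a component into the wind equal to 64.1 km/h: 235.1 sin θ = 64.1.
sin θ = 0.2726, so θ = 15.822°.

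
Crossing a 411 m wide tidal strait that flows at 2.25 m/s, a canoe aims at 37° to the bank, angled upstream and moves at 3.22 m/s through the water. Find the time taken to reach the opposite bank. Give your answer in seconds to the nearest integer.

The component of the canoe's velocity perpendicular to the bank is 3.22 × sin 37° = 1.938 m/s.
The flow acts along the bank and has no component across it.
Time = 411 / 1.938 = 212.091 s.

212 s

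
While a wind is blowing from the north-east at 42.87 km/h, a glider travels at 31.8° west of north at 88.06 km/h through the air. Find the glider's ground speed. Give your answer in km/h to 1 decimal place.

88.7 km/h

Taking east as x and north as y: velocity relative to the air = (-46.404, 74.842) km/h; the air relative to ground = (-30.314, -30.314) km/h.
Velocity relative to ground = (-46.404, 74.842) + (-30.314, -30.314) = (-76.717, 44.528) km/h.
Speed = |(-76.717, 44.528)| = 88.703 km/h.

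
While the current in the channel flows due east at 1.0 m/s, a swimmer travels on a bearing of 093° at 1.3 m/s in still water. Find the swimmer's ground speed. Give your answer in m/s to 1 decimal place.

Taking east as x and north as y: velocity relative to the water = (1.298, -0.068) m/s; the water relative to ground = (1.000, 0.000) m/s.
Velocity relative to ground = (1.298, -0.068) + (1.000, 0.000) = (2.298, -0.068) m/s.
Speed = |(2.298, -0.068)| = 2.299 m/s.

2.3 m/s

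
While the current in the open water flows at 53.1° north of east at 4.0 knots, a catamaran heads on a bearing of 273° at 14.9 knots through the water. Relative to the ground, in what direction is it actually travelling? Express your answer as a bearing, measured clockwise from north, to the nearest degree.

Taking east as x and north as y: velocity relative to the water = (-14.880, 0.780) knots; the water relative to ground = (2.402, 3.199) knots.
Velocity relative to ground = (-14.880, 0.780) + (2.402, 3.199) = (-12.478, 3.979) knots.
Bearing = atan2(-12.48, 3.98) = 287.68° clockwise from north.

288°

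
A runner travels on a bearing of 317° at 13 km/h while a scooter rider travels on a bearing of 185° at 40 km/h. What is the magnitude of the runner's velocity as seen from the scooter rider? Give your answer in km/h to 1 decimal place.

Taking east as x and north as y: runner velocity = (-8.866, 9.508) km/h; scooter rider velocity = (-3.486, -39.848) km/h.
Velocity of runner relative to scooter rider = (-8.866, 9.508) − (-3.486, -39.848) = (-5.380, 49.355) km/h.
Magnitude = |(-5.380, 49.355)| = 49.648 km/h.

49.6 km/h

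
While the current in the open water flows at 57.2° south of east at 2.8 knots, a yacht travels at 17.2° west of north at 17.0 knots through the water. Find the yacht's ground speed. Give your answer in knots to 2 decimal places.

Taking east as x and north as y: velocity relative to the water = (-5.027, 16.240) knots; the water relative to ground = (1.517, -2.354) knots.
Velocity relative to ground = (-5.027, 16.240) + (1.517, -2.354) = (-3.510, 13.886) knots.
Speed = |(-3.510, 13.886)| = 14.323 knots.

14.32 knots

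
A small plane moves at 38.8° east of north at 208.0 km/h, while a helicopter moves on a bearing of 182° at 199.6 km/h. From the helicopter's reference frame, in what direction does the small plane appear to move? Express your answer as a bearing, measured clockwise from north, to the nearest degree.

021°

Taking east as x and north as y: small plane velocity = (130.334, 162.102) km/h; helicopter velocity = (-6.966, -199.478) km/h.
Velocity of small plane relative to helicopter = (130.334, 162.102) − (-6.966, -199.478) = (137.300, 361.581) km/h.
Bearing = atan2(137.30, 361.58) = 20.79° clockwise from north.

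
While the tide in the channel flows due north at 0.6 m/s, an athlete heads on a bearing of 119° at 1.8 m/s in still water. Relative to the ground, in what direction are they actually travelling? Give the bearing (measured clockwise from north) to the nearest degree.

Taking east as x and north as y: velocity relative to the water = (1.574, -0.873) m/s; the water relative to ground = (0.000, 0.600) m/s.
Velocity relative to ground = (1.574, -0.873) + (0.000, 0.600) = (1.574, -0.273) m/s.
Bearing = atan2(1.57, -0.27) = 99.83° clockwise from north.

100°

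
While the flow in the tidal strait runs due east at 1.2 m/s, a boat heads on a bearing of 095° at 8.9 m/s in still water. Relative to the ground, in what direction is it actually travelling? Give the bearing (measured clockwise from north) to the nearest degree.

Taking east as x and north as y: velocity relative to the water = (8.866, -0.776) m/s; the water relative to ground = (1.200, 0.000) m/s.
Velocity relative to ground = (8.866, -0.776) + (1.200, 0.000) = (10.066, -0.776) m/s.
Bearing = atan2(10.07, -0.78) = 94.41° clockwise from north.

094°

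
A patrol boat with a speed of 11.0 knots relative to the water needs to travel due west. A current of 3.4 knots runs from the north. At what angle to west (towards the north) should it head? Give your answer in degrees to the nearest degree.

18°

The current pushes perpendicular to the desired track; the heading must have a component into the current equal to 3.4 knots: 11.0 sin θ = 3.4.
sin θ = 0.3091, so θ = 18.004°.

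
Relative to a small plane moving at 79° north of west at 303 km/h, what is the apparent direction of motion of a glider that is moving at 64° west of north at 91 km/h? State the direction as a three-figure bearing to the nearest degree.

Taking east as x and north as y: glider velocity = (-81.790, 39.892) km/h; small plane velocity = (-57.815, 297.433) km/h.
Velocity of glider relative to small plane = (-81.790, 39.892) − (-57.815, 297.433) = (-23.975, -257.541) km/h.
Bearing = atan2(-23.98, -257.54) = 185.32° clockwise from north.

185°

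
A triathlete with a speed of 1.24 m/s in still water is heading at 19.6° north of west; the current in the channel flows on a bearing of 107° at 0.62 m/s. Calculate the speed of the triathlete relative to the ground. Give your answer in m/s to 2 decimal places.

0.62 m/s

Taking east as x and north as y: velocity relative to the water = (-1.168, 0.416) m/s; the water relative to ground = (0.593, -0.181) m/s.
Velocity relative to ground = (-1.168, 0.416) + (0.593, -0.181) = (-0.575, 0.235) m/s.
Speed = |(-0.575, 0.235)| = 0.621 m/s.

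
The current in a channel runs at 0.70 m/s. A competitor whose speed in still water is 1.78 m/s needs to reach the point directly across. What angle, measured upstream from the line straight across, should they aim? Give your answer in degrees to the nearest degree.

To cancel the current, the upstream component of the competitor's velocity must equal the flow: 1.78 sin θ = 0.70.
sin θ = 0.70 / 1.78 = 0.3933.
θ = arcsin(0.3933) = 23.157°.

23°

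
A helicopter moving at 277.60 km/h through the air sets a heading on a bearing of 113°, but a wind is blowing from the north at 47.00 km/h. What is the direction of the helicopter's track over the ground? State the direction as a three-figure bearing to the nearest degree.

Taking east as x and north as y: velocity relative to the air = (255.532, -108.467) km/h; the air relative to ground = (0.000, -47.000) km/h.
Velocity relative to ground = (255.532, -108.467) + (0.000, -47.000) = (255.532, -155.467) km/h.
Bearing = atan2(255.53, -155.47) = 121.32° clockwise from north.

121°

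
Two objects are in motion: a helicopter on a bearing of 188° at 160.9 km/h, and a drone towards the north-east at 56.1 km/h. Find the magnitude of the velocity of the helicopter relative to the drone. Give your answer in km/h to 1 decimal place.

208.5 km/h

Taking east as x and north as y: helicopter velocity = (-22.393, -159.334) km/h; drone velocity = (39.669, 39.669) km/h.
Velocity of helicopter relative to drone = (-22.393, -159.334) − (39.669, 39.669) = (-62.062, -199.003) km/h.
Magnitude = |(-62.062, -199.003)| = 208.456 km/h.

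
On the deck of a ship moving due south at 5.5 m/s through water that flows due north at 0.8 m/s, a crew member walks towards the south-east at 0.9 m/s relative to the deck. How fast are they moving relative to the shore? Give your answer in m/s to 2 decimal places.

5.37 m/s

In east/north components (m/s): crew member relative to ship = (0.636, -0.636); ship relative to water = (0.000, -5.500); water relative to ground = (0.000, 0.800).
Sum = (0.636, -5.336) m/s.
Speed = |(0.636, -5.336)| = 5.374 m/s.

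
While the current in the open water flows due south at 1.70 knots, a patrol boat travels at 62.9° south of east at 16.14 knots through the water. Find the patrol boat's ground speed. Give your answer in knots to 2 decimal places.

17.67 knots

Taking east as x and north as y: velocity relative to the water = (7.352, -14.368) knots; the water relative to ground = (0.000, -1.700) knots.
Velocity relative to ground = (7.352, -14.368) + (0.000, -1.700) = (7.352, -16.068) knots.
Speed = |(7.352, -16.068)| = 17.670 knots.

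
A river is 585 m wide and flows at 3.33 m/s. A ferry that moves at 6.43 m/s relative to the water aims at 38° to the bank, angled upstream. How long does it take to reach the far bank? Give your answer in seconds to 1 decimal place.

The component of the ferry's velocity perpendicular to the bank is 6.43 × sin 38° = 3.959 m/s.
The flow acts along the bank and has no component across it.
Time = 585 / 3.959 = 147.776 s.

147.8 s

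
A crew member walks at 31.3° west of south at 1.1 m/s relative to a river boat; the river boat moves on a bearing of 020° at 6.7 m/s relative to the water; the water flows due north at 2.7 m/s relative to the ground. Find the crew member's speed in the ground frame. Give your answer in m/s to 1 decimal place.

In east/north components (m/s): crew member relative to river boat = (-0.571, -0.940); river boat relative to water = (2.292, 6.296); water relative to ground = (0.000, 2.700).
Sum = (1.720, 8.056) m/s.
Speed = |(1.720, 8.056)| = 8.238 m/s.

8.2 m/s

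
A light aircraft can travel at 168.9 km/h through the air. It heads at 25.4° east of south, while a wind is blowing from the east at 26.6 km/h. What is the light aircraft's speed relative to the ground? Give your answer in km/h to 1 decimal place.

159.3 km/h

Taking east as x and north as y: velocity relative to the air = (72.447, -152.573) km/h; the air relative to ground = (-26.600, 0.000) km/h.
Velocity relative to ground = (72.447, -152.573) + (-26.600, 0.000) = (45.847, -152.573) km/h.
Speed = |(45.847, -152.573)| = 159.313 km/h.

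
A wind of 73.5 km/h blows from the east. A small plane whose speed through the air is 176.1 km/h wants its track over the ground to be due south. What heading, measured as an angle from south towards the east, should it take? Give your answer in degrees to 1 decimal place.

The wind pushes perpendicular to the desired track; the heading must have a component into the wind equal to 73.5 km/h: 176.1 sin θ = 73.5.
sin θ = 0.4174, so θ = 24.669°.

24.7°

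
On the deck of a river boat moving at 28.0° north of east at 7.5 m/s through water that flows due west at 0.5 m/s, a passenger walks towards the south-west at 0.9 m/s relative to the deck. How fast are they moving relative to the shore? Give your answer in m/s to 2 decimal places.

In east/north components (m/s): passenger relative to river boat = (-0.636, -0.636); river boat relative to water = (6.622, 3.521); water relative to ground = (-0.500, 0.000).
Sum = (5.486, 2.885) m/s.
Speed = |(5.486, 2.885)| = 6.198 m/s.

6.20 m/s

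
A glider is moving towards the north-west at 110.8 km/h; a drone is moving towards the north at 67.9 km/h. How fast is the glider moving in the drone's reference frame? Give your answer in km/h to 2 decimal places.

79.04 km/h

Taking east as x and north as y: glider velocity = (-78.347, 78.347) km/h; drone velocity = (0.000, 67.900) km/h.
Velocity of glider relative to drone = (-78.347, 78.347) − (0.000, 67.900) = (-78.347, 10.447) km/h.
Magnitude = |(-78.347, 10.447)| = 79.041 km/h.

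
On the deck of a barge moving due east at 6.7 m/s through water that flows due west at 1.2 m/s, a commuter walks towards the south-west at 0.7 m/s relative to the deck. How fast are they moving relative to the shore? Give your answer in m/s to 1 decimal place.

5.0 m/s

In east/north components (m/s): commuter relative to barge = (-0.495, -0.495); barge relative to water = (6.700, 0.000); water relative to ground = (-1.200, 0.000).
Sum = (5.005, -0.495) m/s.
Speed = |(5.005, -0.495)| = 5.029 m/s.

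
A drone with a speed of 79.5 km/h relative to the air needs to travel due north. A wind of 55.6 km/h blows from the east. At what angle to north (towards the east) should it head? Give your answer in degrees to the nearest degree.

44°

The wind pushes perpendicular to the desired track; the heading must have a component into the wind equal to 55.6 km/h: 79.5 sin θ = 55.6.
sin θ = 0.6994, so θ = 44.377°.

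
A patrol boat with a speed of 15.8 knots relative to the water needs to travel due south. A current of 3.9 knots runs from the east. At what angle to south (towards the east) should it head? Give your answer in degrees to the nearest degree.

14°

The current pushes perpendicular to the desired track; the heading must have a component into the current equal to 3.9 knots: 15.8 sin θ = 3.9.
sin θ = 0.2468, so θ = 14.290°.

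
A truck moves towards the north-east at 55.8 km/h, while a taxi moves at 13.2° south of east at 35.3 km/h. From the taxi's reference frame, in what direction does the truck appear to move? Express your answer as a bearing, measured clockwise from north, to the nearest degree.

Taking east as x and north as y: truck velocity = (39.457, 39.457) km/h; taxi velocity = (34.367, -8.061) km/h.
Velocity of truck relative to taxi = (39.457, 39.457) − (34.367, -8.061) = (5.089, 47.517) km/h.
Bearing = atan2(5.09, 47.52) = 6.11° clockwise from north.

006°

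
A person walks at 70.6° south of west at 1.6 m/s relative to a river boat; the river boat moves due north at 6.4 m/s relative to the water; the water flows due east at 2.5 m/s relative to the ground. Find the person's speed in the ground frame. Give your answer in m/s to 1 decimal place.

5.3 m/s

In east/north components (m/s): person relative to river boat = (-0.531, -1.509); river boat relative to water = (0.000, 6.400); water relative to ground = (2.500, 0.000).
Sum = (1.969, 4.891) m/s.
Speed = |(1.969, 4.891)| = 5.272 m/s.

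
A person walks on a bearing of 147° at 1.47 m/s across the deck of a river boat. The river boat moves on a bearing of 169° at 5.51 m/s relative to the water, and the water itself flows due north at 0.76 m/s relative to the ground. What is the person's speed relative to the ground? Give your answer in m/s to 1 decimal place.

6.2 m/s

In east/north components (m/s): person relative to river boat = (0.801, -1.233); river boat relative to water = (1.051, -5.409); water relative to ground = (0.000, 0.760).
Sum = (1.852, -5.882) m/s.
Speed = |(1.852, -5.882)| = 6.166 m/s.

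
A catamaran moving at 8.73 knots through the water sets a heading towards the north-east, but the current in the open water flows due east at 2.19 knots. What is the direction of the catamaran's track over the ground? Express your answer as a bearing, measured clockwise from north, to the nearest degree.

054°

Taking east as x and north as y: velocity relative to the water = (6.173, 6.173) knots; the water relative to ground = (2.190, 0.000) knots.
Velocity relative to ground = (6.173, 6.173) + (2.190, 0.000) = (8.363, 6.173) knots.
Bearing = atan2(8.36, 6.17) = 53.57° clockwise from north.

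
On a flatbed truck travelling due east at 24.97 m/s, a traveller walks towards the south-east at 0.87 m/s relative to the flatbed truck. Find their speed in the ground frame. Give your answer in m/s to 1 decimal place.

Taking east as x and north as y: flatbed truck velocity = (24.970, 0.000) m/s; traveller velocity relative to flatbed truck = (0.615, -0.615) m/s.
Velocity relative to ground = (24.970, 0.000) + (0.615, -0.615) = (25.585, -0.615) m/s.
Speed = |(25.585, -0.615)| = 25.593 m/s.

25.6 m/s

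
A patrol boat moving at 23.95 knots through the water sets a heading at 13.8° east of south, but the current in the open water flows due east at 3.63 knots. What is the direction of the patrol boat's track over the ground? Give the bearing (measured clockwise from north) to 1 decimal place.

Taking east as x and north as y: velocity relative to the water = (5.713, -23.259) knots; the water relative to ground = (3.630, 0.000) knots.
Velocity relative to ground = (5.713, -23.259) + (3.630, 0.000) = (9.343, -23.259) knots.
Bearing = atan2(9.34, -23.26) = 158.11° clockwise from north.

158.1°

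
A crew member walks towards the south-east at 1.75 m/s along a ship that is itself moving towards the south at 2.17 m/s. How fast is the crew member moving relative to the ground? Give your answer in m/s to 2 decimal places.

3.63 m/s

Taking east as x and north as y: ship velocity = (0.000, -2.170) m/s; crew member velocity relative to ship = (1.237, -1.237) m/s.
Velocity relative to ground = (0.000, -2.170) + (1.237, -1.237) = (1.237, -3.407) m/s.
Speed = |(1.237, -3.407)| = 3.625 m/s.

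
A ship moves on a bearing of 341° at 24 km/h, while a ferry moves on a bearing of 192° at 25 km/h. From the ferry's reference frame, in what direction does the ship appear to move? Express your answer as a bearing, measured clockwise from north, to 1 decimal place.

356.8°

Taking east as x and north as y: ship velocity = (-7.814, 22.692) km/h; ferry velocity = (-5.198, -24.454) km/h.
Velocity of ship relative to ferry = (-7.814, 22.692) − (-5.198, -24.454) = (-2.616, 47.146) km/h.
Bearing = atan2(-2.62, 47.15) = 356.82° clockwise from north.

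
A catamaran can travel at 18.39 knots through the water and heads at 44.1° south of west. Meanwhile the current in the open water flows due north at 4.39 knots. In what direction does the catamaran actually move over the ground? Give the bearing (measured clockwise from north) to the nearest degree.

Taking east as x and north as y: velocity relative to the water = (-13.206, -12.798) knots; the water relative to ground = (0.000, 4.390) knots.
Velocity relative to ground = (-13.206, -12.798) + (0.000, 4.390) = (-13.206, -8.408) knots.
Bearing = atan2(-13.21, -8.41) = 237.52° clockwise from north.

238°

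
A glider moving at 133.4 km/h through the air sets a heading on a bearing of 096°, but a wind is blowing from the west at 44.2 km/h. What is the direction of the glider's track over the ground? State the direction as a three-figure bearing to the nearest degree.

Taking east as x and north as y: velocity relative to the air = (132.669, -13.944) km/h; the air relative to ground = (44.200, 0.000) km/h.
Velocity relative to ground = (132.669, -13.944) + (44.200, 0.000) = (176.869, -13.944) km/h.
Bearing = atan2(176.87, -13.94) = 94.51° clockwise from north.

095°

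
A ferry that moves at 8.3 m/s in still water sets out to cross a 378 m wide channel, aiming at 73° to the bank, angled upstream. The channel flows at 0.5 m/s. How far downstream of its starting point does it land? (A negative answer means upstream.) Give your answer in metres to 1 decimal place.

Perpendicular speed = 7.937 m/s; crossing time = 378 / 7.937 = 47.623 s.
Net downstream speed = -1.927 m/s.
Drift = -1.927 × 47.623 = -91.755 m (upstream).

-91.8 m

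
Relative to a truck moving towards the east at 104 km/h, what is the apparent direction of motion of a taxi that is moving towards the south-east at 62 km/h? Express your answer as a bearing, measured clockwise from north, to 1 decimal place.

233.9°

Taking east as x and north as y: taxi velocity = (43.841, -43.841) km/h; truck velocity = (104.000, 0.000) km/h.
Velocity of taxi relative to truck = (43.841, -43.841) − (104.000, 0.000) = (-60.159, -43.841) km/h.
Bearing = atan2(-60.16, -43.84) = 233.92° clockwise from north.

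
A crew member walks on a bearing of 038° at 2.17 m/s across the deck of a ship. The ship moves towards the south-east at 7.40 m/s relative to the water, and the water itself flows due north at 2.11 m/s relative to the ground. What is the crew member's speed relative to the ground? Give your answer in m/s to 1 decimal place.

In east/north components (m/s): crew member relative to ship = (1.336, 1.710); ship relative to water = (5.233, -5.233); water relative to ground = (0.000, 2.110).
Sum = (6.569, -1.413) m/s.
Speed = |(6.569, -1.413)| = 6.719 m/s.

6.7 m/s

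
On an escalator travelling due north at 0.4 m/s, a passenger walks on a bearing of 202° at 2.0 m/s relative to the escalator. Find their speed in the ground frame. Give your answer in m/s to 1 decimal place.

1.6 m/s

Taking east as x and north as y: escalator velocity = (0.000, 0.400) m/s; passenger velocity relative to escalator = (-0.749, -1.854) m/s.
Velocity relative to ground = (0.000, 0.400) + (-0.749, -1.854) = (-0.749, -1.454) m/s.
Speed = |(-0.749, -1.454)| = 1.636 m/s.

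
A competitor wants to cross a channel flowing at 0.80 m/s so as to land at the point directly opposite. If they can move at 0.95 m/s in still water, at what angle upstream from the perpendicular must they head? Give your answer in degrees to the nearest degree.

To cancel the current, the upstream component of the competitor's velocity must equal the flow: 0.95 sin θ = 0.80.
sin θ = 0.80 / 0.95 = 0.8421.
θ = arcsin(0.8421) = 57.363°.

57°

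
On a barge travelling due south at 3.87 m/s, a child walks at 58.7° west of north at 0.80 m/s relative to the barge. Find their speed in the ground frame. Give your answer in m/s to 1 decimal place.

3.5 m/s

Taking east as x and north as y: barge velocity = (0.000, -3.870) m/s; child velocity relative to barge = (-0.684, 0.416) m/s.
Velocity relative to ground = (0.000, -3.870) + (-0.684, 0.416) = (-0.684, -3.454) m/s.
Speed = |(-0.684, -3.454)| = 3.521 m/s.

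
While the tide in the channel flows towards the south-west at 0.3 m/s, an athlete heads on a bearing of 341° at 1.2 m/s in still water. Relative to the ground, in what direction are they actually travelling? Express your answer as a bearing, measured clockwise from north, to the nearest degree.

327°

Taking east as x and north as y: velocity relative to the water = (-0.391, 1.135) m/s; the water relative to ground = (-0.212, -0.212) m/s.
Velocity relative to ground = (-0.391, 1.135) + (-0.212, -0.212) = (-0.603, 0.922) m/s.
Bearing = atan2(-0.60, 0.92) = 326.84° clockwise from north.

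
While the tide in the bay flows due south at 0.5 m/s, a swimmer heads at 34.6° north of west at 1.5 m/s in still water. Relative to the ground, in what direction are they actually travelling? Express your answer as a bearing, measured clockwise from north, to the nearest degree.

286°

Taking east as x and north as y: velocity relative to the water = (-1.235, 0.852) m/s; the water relative to ground = (0.000, -0.500) m/s.
Velocity relative to ground = (-1.235, 0.852) + (0.000, -0.500) = (-1.235, 0.352) m/s.
Bearing = atan2(-1.23, 0.35) = 285.90° clockwise from north.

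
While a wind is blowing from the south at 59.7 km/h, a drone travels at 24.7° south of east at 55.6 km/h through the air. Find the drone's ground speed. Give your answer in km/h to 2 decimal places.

Taking east as x and north as y: velocity relative to the air = (50.513, -23.233) km/h; the air relative to ground = (0.000, 59.700) km/h.
Velocity relative to ground = (50.513, -23.233) + (0.000, 59.700) = (50.513, 36.467) km/h.
Speed = |(50.513, 36.467)| = 62.301 km/h.

62.30 km/h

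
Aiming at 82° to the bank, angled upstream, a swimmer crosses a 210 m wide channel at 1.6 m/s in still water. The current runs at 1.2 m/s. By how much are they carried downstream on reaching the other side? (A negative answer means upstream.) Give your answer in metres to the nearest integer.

Perpendicular speed = 1.584 m/s; crossing time = 210 / 1.584 = 132.540 s.
Net downstream speed = 0.977 m/s.
Drift = 0.977 × 132.540 = 129.534 m (downstream).

130 m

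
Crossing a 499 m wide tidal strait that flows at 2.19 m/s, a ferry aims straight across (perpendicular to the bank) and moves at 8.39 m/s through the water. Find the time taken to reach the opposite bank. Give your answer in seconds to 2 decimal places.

The component of the ferry's velocity perpendicular to the bank is 8.39 m/s.
The current is parallel to the bank, so it does not affect the crossing time.
Time = 499 / 8.390 = 59.476 s.

59.48 s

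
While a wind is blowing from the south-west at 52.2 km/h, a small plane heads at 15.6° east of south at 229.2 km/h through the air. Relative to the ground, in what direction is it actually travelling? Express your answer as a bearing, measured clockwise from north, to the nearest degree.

152°

Taking east as x and north as y: velocity relative to the air = (61.636, -220.757) km/h; the air relative to ground = (36.911, 36.911) km/h.
Velocity relative to ground = (61.636, -220.757) + (36.911, 36.911) = (98.547, -183.846) km/h.
Bearing = atan2(98.55, -183.85) = 151.81° clockwise from north.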